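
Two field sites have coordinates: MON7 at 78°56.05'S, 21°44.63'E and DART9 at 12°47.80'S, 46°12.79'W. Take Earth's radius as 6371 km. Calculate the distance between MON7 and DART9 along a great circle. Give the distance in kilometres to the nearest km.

8149 km

MON7: φ = -78.93417°, λ = +21.74383°
DART9: φ = -12.79667°, λ = -46.21317°
Δφ = 66.1375°,  Δλ = -67.9570°
a = sin²(Δφ/2) + cos φ₁ cos φ₂ sin²(Δλ/2) = 0.356191
c = 2·arcsin(√a) = 1.279057 rad = 73.2846°
d = R·c = 6371 × 1.279057 = 8148.9 km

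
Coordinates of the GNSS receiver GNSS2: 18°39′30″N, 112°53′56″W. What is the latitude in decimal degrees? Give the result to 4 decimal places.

18.6583°N

18° + 39′/60 + 30″/3600 = 18 + 0.65000 + 0.00833 = 18.6583°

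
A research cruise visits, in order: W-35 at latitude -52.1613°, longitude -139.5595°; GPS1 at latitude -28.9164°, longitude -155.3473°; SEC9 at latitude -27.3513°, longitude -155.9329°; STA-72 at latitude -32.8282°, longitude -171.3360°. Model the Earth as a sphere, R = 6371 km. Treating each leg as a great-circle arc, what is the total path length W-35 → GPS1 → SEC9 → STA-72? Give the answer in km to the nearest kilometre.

4678 km

W-35→GPS1: c = 0.454296 rad, d = 2894.32 km
GPS1→SEC9: c = 0.028765 rad, d = 183.26 km
SEC9→STA-72: c = 0.251154 rad, d = 1600.10 km
Total = 2894.32 + 183.26 + 1600.10 = 4677.68 km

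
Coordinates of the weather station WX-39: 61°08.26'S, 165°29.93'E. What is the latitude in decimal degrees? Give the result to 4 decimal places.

61.1377°S

61° + 8.26′/60 = 61 + 0.13767 = 61.1377°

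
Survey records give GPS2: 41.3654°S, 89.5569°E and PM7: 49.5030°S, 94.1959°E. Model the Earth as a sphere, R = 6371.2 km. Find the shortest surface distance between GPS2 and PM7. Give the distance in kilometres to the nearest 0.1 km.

974.1 km

Δφ = -8.1376°,  Δλ = 4.6390°
a = sin²(Δφ/2) + cos φ₁ cos φ₂ sin²(Δλ/2) = 0.005833
c = 2·arcsin(√a) = 0.152895 rad = 8.7602°
d = R·c = 6371.2 × 0.152895 = 974.1 km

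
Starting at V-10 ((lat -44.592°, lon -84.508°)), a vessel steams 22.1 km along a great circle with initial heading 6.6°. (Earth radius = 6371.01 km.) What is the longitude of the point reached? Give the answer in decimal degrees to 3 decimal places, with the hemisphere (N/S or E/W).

84.476°W

δ = d/R = 22.1/6371.01 = 0.003469 rad
φ₂ = arcsin(sin φ₁ cos δ + cos φ₁ sin δ cos θ)
   = arcsin(-0.70205·0.99999 + 0.71212·0.00347·0.99337) = -44.39456°
λ₂ = λ₁ + atan2(sin θ sin δ cos φ₁, cos δ − sin φ₁ sin φ₂) = -84.47603°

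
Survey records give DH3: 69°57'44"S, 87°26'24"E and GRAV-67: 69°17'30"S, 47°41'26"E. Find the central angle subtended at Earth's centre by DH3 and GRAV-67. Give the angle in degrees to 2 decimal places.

DH3: φ = -69.96222°, λ = +87.44000°
GRAV-67: φ = -69.29167°, λ = +47.69056°
Δφ = 0.6706°,  Δλ = -39.7494°
a = sin²(Δφ/2) + cos φ₁ cos φ₂ sin²(Δλ/2) = 0.014038
c = 2·arcsin(√a) = 0.237518 rad = 13.6088°

13.61°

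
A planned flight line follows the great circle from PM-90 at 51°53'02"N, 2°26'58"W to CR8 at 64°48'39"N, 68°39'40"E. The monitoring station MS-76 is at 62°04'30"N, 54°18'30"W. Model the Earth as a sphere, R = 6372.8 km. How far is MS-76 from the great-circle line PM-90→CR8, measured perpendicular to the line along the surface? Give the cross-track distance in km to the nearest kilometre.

3237 km

PM-90: φ = +51.88389°, λ = -2.44944°
CR8: φ = +64.81083°, λ = +68.66111°
MS-76: φ = +62.07500°, λ = -54.30833°
δ₁₃ = central angle PM-90→MS-76 = 0.508075 rad  (haversine)
θ₁₃ = bearing PM-90→MS-76 = 310.791°,  θ₁₂ = bearing PM-90→CR8 = 41.814°
dₓₜ = R·arcsin(sin δ₁₃ · sin(θ₁₃ − θ₁₂)) = 6372.8·arcsin(0.48650·sin(268.977°)) = -3237.297 km
|dₓₜ| = 3237.297 km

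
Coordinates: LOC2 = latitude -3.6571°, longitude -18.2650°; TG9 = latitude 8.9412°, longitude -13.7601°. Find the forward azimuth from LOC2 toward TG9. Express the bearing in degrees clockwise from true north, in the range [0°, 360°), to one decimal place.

Δλ = 4.5049°
y = sin Δλ · cos φ₂ = 0.077590
x = cos φ₁ sin φ₂ − sin φ₁ cos φ₂ cos Δλ = 0.217920
θ = atan2(y, x) = 19.5982° → 19.5982° (mod 360°)

19.6°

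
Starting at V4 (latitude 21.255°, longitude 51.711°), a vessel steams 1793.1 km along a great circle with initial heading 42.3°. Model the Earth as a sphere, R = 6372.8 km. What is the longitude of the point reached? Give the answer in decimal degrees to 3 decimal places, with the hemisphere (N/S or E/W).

64.536°E

δ = d/R = 1793.1/6372.8 = 0.281368 rad
φ₂ = arcsin(sin φ₁ cos δ + cos φ₁ sin δ cos θ)
   = arcsin(0.36252·0.96068 + 0.93198·0.27767·0.73963) = 32.66096°
λ₂ = λ₁ + atan2(sin θ sin δ cos φ₁, cos δ − sin φ₁ sin φ₂) = 64.53601°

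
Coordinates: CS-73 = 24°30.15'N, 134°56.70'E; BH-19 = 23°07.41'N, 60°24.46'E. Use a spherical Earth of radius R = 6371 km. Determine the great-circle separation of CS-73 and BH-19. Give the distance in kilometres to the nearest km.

CS-73: φ = +24.50250°, λ = +134.94500°
BH-19: φ = +23.12350°, λ = +60.40767°
Δφ = -1.3790°,  Δλ = -74.5373°
a = sin²(Δφ/2) + cos φ₁ cos φ₂ sin²(Δλ/2) = 0.307009
c = 2·arcsin(√a) = 1.174525 rad = 67.2953°
d = R·c = 6371 × 1.174525 = 7482.9 km

7483 km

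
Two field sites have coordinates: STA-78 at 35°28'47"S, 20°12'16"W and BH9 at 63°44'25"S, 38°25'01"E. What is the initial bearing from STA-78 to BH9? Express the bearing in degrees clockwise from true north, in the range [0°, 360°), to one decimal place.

STA-78: φ = -35.47972°, λ = -20.20444°
BH9: φ = -63.74028°, λ = +38.41694°
Δλ = 58.6214°
y = sin Δλ · cos φ₂ = 0.377732
x = cos φ₁ sin φ₂ − sin φ₁ cos φ₂ cos Δλ = -0.596568
θ = atan2(y, x) = 147.6590° → 147.6590° (mod 360°)

147.7°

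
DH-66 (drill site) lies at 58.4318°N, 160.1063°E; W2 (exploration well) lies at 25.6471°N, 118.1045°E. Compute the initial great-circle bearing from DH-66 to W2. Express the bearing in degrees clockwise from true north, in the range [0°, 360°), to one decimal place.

240.3°

Δλ = -42.0018°
y = sin Δλ · cos φ₂ = -0.603227
x = cos φ₁ sin φ₂ − sin φ₁ cos φ₂ cos Δλ = -0.344184
θ = atan2(y, x) = -119.7078° → 240.2922° (mod 360°)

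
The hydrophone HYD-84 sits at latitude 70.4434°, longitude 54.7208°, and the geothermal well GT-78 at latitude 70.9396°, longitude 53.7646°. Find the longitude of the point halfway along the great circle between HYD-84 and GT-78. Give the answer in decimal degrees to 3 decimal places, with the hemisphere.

Bx = cos φ₂ cos Δλ = 0.326519,  By = cos φ₂ sin Δλ = -0.005450
φₘ = atan2(sin φ₁ + sin φ₂, √((cos φ₁ + Bx)² + By²)) = 70.69212°
λₘ = λ₁ + atan2(By, cos φ₁ + Bx) = 54.24861°

54.249°E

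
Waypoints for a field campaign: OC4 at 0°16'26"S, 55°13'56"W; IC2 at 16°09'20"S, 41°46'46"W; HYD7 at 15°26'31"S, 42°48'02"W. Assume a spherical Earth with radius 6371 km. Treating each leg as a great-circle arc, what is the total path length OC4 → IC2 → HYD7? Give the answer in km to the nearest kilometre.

2436 km

OC4: φ = -0.27389°, λ = -55.23222°
IC2: φ = -16.15556°, λ = -41.77944°
HYD7: φ = -15.44194°, λ = -42.80056°
OC4→IC2: c = 0.361196 rad, d = 2301.18 km
IC2→HYD7: c = 0.021194 rad, d = 135.03 km
Total = 2301.18 + 135.03 = 2436.21 km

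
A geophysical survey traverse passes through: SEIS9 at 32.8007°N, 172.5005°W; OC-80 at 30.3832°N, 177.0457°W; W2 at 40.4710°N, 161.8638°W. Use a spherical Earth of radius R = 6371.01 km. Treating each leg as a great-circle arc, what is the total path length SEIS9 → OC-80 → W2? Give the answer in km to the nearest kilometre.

SEIS9→OC-80: c = 0.079650 rad, d = 507.45 km
OC-80→W2: c = 0.277889 rad, d = 1770.43 km
Total = 507.45 + 1770.43 = 2277.89 km

2278 km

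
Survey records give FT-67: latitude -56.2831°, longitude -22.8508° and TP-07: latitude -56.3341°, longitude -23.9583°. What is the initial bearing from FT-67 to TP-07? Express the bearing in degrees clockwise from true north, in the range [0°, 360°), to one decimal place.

Δλ = -1.1075°
y = sin Δλ · cos φ₂ = -0.010715
x = cos φ₁ sin φ₂ − sin φ₁ cos φ₂ cos Δλ = -0.000976
θ = atan2(y, x) = -95.2061° → 264.7939° (mod 360°)

264.8°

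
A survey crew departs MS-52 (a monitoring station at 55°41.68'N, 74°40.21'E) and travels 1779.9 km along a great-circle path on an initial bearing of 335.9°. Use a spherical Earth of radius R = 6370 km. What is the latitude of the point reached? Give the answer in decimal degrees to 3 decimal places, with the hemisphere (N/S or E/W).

69.374°N

MS-52: φ = +55.69467°, λ = +74.67017°
δ = d/R = 1779.9/6370 = 0.279419 rad
φ₂ = arcsin(sin φ₁ cos δ + cos φ₁ sin δ cos θ)
   = arcsin(0.82605·0.96122 + 0.56360·0.27580·0.91283) = 69.37395°
λ₂ = λ₁ + atan2(sin θ sin δ cos φ₁, cos δ − sin φ₁ sin φ₂) = 56.02596°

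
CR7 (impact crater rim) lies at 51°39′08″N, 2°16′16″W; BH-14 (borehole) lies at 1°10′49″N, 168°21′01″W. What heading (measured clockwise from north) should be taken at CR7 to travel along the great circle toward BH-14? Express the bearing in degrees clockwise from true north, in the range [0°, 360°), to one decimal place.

342.7°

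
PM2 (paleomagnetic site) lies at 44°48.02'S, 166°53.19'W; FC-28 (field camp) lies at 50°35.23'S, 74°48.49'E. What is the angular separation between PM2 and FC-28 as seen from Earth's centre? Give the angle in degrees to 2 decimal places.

70.68°

PM2: φ = -44.80033°, λ = -166.88650°
FC-28: φ = -50.58717°, λ = +74.80817°
Δφ = -5.7868°,  Δλ = -118.3053°
a = sin²(Δφ/2) + cos φ₁ cos φ₂ sin²(Δλ/2) = 0.334610
c = 2·arcsin(√a) = 1.233665 rad = 70.6838°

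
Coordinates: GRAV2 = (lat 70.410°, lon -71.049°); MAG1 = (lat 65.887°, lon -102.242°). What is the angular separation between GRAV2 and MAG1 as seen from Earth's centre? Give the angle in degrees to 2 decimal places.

12.29°

Δφ = -4.5230°,  Δλ = -31.1930°
a = sin²(Δφ/2) + cos φ₁ cos φ₂ sin²(Δλ/2) = 0.011459
c = 2·arcsin(√a) = 0.214502 rad = 12.2900°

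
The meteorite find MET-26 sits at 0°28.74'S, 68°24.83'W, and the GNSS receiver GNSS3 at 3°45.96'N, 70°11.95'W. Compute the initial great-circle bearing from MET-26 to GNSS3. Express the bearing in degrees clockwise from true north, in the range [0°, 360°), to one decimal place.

337.2°

MET-26: φ = -0.47900°, λ = -68.41383°
GNSS3: φ = +3.76600°, λ = -70.19917°
Δλ = -1.7853°
y = sin Δλ · cos φ₂ = -0.031088
x = cos φ₁ sin φ₂ − sin φ₁ cos φ₂ cos Δλ = 0.074017
θ = atan2(y, x) = -22.7826° → 337.2174° (mod 360°)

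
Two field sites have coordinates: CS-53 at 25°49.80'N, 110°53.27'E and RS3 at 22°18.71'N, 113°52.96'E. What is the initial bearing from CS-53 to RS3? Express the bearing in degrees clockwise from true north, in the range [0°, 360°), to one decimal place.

CS-53: φ = +25.83000°, λ = +110.88783°
RS3: φ = +22.31183°, λ = +113.88267°
Δλ = 2.9948°
y = sin Δλ · cos φ₂ = 0.048334
x = cos φ₁ sin φ₂ − sin φ₁ cos φ₂ cos Δλ = -0.060815
θ = atan2(y, x) = 141.5229° → 141.5229° (mod 360°)

141.5°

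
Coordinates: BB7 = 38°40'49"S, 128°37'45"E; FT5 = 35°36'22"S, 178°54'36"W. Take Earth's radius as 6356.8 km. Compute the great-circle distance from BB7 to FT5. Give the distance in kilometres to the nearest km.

BB7: φ = -38.68028°, λ = +128.62917°
FT5: φ = -35.60611°, λ = -178.91000°
Δφ = 3.0742°,  Δλ = 52.4608°
a = sin²(Δφ/2) + cos φ₁ cos φ₂ sin²(Δλ/2) = 0.124706
c = 2·arcsin(√a) = 0.721845 rad = 41.3587°
d = R·c = 6356.8 × 0.721845 = 4588.6 km

4589 km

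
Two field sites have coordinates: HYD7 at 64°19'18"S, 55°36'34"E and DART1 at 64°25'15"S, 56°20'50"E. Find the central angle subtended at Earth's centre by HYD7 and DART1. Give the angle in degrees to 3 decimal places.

0.334°

HYD7: φ = -64.32167°, λ = +55.60944°
DART1: φ = -64.42083°, λ = +56.34722°
Δφ = -0.0992°,  Δλ = 0.7378°
a = sin²(Δφ/2) + cos φ₁ cos φ₂ sin²(Δλ/2) = 0.000009
c = 2·arcsin(√a) = 0.005832 rad = 0.3342°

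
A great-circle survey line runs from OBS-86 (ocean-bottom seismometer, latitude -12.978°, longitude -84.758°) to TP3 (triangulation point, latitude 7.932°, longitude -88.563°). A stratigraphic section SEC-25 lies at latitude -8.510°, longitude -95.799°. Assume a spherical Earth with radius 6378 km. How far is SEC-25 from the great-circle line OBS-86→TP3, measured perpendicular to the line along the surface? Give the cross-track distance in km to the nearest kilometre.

δ₁₃ = central angle OBS-86→SEC-25 = 0.204696 rad  (haversine)
θ₁₃ = bearing OBS-86→SEC-25 = 291.286°,  θ₁₂ = bearing OBS-86→TP3 = 349.551°
dₓₜ = R·arcsin(sin δ₁₃ · sin(θ₁₃ − θ₁₂)) = 6378·arcsin(0.20327·sin(-58.266°)) = -1108.196 km
|dₓₜ| = 1108.196 km

1108 km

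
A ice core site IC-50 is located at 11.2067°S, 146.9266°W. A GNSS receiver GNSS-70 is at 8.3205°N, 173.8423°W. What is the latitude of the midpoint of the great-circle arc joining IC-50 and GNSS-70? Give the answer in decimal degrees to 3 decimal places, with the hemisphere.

Bx = cos φ₂ cos Δλ = 0.882288,  By = cos φ₂ sin Δλ = -0.447914
φₘ = atan2(sin φ₁ + sin φ₂, √((cos φ₁ + Bx)² + By²)) = -1.48383°
λₘ = λ₁ + atan2(By, cos φ₁ + Bx) = -160.44389°

1.484°S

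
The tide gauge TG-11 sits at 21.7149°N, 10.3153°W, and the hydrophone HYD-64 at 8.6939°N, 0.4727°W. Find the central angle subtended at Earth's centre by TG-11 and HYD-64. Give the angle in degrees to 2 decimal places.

16.10°

Δφ = -13.0210°,  Δλ = 9.8426°
a = sin²(Δφ/2) + cos φ₁ cos φ₂ sin²(Δλ/2) = 0.019615
c = 2·arcsin(√a) = 0.281030 rad = 16.1018°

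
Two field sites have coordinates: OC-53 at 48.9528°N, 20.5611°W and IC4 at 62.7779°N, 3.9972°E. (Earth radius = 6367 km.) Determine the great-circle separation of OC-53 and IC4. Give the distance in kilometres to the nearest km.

Δφ = 13.8251°,  Δλ = 24.5583°
a = sin²(Δφ/2) + cos φ₁ cos φ₂ sin²(Δλ/2) = 0.028072
c = 2·arcsin(√a) = 0.336682 rad = 19.2905°
d = R·c = 6367 × 0.336682 = 2143.7 km

2144 km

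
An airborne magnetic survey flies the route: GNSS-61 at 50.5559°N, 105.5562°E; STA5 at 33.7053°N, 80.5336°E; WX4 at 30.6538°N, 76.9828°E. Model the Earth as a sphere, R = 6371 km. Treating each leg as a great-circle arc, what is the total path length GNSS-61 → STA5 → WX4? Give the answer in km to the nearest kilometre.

3239 km

GNSS-61→STA5: c = 0.433606 rad, d = 2762.50 km
STA5→WX4: c = 0.074740 rad, d = 476.17 km
Total = 2762.50 + 476.17 = 3238.67 km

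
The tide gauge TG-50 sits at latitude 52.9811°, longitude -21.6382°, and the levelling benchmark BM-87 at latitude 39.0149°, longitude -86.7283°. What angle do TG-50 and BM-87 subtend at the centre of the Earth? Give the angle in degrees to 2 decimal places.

Δφ = -13.9662°,  Δλ = -65.0901°
a = sin²(Δφ/2) + cos φ₁ cos φ₂ sin²(Δλ/2) = 0.150165
c = 2·arcsin(√a) = 0.795861 rad = 45.5995°

45.60°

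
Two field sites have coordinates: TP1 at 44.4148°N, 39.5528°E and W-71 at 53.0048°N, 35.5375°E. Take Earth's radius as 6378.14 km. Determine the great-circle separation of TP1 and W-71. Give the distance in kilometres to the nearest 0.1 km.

Δφ = 8.5900°,  Δλ = -4.0153°
a = sin²(Δφ/2) + cos φ₁ cos φ₂ sin²(Δλ/2) = 0.006136
c = 2·arcsin(√a) = 0.156830 rad = 8.9857°
d = R·c = 6378.14 × 0.156830 = 1000.3 km

1000.3 km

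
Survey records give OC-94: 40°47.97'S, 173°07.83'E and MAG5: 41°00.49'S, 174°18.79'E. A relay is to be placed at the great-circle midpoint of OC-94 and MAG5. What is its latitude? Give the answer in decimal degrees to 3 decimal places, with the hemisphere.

40.905°S

OC-94: φ = -40.79950°, λ = +173.13050°
MAG5: φ = -41.00817°, λ = +174.31317°
Bx = cos φ₂ cos Δλ = 0.754455,  By = cos φ₂ sin Δλ = 0.015575
φₘ = atan2(sin φ₁ + sin φ₂, √((cos φ₁ + Bx)² + By²)) = -40.90534°
λₘ = λ₁ + atan2(By, cos φ₁ + Bx) = 173.72090°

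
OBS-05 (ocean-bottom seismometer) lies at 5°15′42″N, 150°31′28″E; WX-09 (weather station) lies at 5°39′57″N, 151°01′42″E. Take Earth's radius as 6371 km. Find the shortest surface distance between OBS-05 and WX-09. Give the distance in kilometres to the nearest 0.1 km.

OBS-05: φ = +5.26167°, λ = +150.52444°
WX-09: φ = +5.66583°, λ = +151.02833°
Δφ = 0.4042°,  Δλ = 0.5039°
a = sin²(Δφ/2) + cos φ₁ cos φ₂ sin²(Δλ/2) = 0.000032
c = 2·arcsin(√a) = 0.011243 rad = 0.6442°
d = R·c = 6371 × 0.011243 = 71.6 km

71.6 km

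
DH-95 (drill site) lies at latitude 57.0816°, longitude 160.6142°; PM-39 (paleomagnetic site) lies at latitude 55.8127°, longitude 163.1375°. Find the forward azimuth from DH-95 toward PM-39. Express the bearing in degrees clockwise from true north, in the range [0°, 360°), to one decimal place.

Δλ = 2.5233°
y = sin Δλ · cos φ₂ = 0.024738
x = cos φ₁ sin φ₂ − sin φ₁ cos φ₂ cos Δλ = -0.021687
θ = atan2(y, x) = 131.2404° → 131.2404° (mod 360°)

131.2°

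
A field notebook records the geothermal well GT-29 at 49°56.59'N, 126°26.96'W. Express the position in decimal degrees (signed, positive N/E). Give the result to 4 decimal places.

+49.9432°, -126.4493°

lat: 49.9432° N → +49.9432°
lon: 126.4493° W → -126.4493°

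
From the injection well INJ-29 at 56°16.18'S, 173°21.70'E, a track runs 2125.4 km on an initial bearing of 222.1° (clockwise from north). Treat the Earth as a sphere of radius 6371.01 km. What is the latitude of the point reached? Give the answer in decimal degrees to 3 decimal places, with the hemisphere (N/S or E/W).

67.032°S

INJ-29: φ = -56.26967°, λ = +173.36167°
δ = d/R = 2125.4/6371.01 = 0.333605 rad
φ₂ = arcsin(sin φ₁ cos δ + cos φ₁ sin δ cos θ)
   = arcsin(-0.83166·0.94487 + 0.55528·0.32745·-0.74198) = -67.03182°
λ₂ = λ₁ + atan2(sin θ sin δ cos φ₁, cos δ − sin φ₁ sin φ₂) = 139.12686°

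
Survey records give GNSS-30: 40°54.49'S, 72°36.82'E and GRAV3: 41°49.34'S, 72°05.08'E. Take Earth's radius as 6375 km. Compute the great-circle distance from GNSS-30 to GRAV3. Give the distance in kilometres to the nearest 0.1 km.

GNSS-30: φ = -40.90817°, λ = +72.61367°
GRAV3: φ = -41.82233°, λ = +72.08467°
Δφ = -0.9142°,  Δλ = -0.5290°
a = sin²(Δφ/2) + cos φ₁ cos φ₂ sin²(Δλ/2) = 0.000076
c = 2·arcsin(√a) = 0.017395 rad = 0.9967°
d = R·c = 6375 × 0.017395 = 110.9 km

110.9 km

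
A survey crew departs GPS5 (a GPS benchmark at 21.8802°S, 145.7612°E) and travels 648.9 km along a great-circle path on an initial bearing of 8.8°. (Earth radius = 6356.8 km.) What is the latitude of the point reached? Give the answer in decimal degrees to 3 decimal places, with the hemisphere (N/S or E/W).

δ = d/R = 648.9/6356.8 = 0.102080 rad
φ₂ = arcsin(sin φ₁ cos δ + cos φ₁ sin δ cos θ)
   = arcsin(-0.37267·0.99479 + 0.92797·0.10190·0.98823) = -16.09784°
λ₂ = λ₁ + atan2(sin θ sin δ cos φ₁, cos δ − sin φ₁ sin φ₂) = 146.69091°

16.098°S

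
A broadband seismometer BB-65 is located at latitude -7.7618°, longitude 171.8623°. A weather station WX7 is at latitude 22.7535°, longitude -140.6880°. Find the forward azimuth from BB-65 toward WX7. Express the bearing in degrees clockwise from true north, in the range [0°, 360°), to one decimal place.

Δλ = 47.4497°
y = sin Δλ · cos φ₂ = 0.679353
x = cos φ₁ sin φ₂ − sin φ₁ cos φ₂ cos Δλ = 0.467446
θ = atan2(y, x) = 55.4691° → 55.4691° (mod 360°)

55.5°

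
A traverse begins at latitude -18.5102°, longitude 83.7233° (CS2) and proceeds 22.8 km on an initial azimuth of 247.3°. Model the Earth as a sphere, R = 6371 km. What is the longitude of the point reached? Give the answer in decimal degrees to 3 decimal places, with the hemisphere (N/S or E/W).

83.524°E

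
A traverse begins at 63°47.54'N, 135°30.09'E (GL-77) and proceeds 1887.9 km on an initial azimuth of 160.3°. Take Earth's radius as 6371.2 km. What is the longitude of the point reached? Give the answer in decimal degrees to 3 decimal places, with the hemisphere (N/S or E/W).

GL-77: φ = +63.79233°, λ = +135.50150°
δ = d/R = 1887.9/6371.2 = 0.296318 rad
φ₂ = arcsin(sin φ₁ cos δ + cos φ₁ sin δ cos θ)
   = arcsin(0.89720·0.95642 + 0.44163·0.29200·-0.94147) = 47.45025°
λ₂ = λ₁ + atan2(sin θ sin δ cos φ₁, cos δ − sin φ₁ sin φ₂) = 143.87120°

143.871°E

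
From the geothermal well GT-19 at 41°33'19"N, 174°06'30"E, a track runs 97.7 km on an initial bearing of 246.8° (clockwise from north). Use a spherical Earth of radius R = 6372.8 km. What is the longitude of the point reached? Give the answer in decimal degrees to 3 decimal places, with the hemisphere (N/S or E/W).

GT-19: φ = +41.55528°, λ = +174.10833°
δ = d/R = 97.7/6372.8 = 0.015331 rad
φ₂ = arcsin(sin φ₁ cos δ + cos φ₁ sin δ cos θ)
   = arcsin(0.66334·0.99988 + 0.74832·0.01533·-0.39394) = 41.20424°
λ₂ = λ₁ + atan2(sin θ sin δ cos φ₁, cos δ − sin φ₁ sin φ₂) = 173.03522°

173.035°E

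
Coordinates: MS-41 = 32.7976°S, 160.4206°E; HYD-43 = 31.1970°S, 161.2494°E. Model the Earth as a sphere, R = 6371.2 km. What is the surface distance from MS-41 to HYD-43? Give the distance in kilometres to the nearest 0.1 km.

Δφ = 1.6006°,  Δλ = 0.8288°
a = sin²(Δφ/2) + cos φ₁ cos φ₂ sin²(Δλ/2) = 0.000233
c = 2·arcsin(√a) = 0.030510 rad = 1.7481°
d = R·c = 6371.2 × 0.030510 = 194.4 km

194.4 km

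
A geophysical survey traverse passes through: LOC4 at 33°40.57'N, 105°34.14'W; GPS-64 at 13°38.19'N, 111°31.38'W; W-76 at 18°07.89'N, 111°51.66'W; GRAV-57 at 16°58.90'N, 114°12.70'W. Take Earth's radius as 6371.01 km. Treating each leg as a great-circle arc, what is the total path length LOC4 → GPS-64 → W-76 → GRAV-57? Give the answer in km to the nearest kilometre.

LOC4: φ = +33.67617°, λ = -105.56900°
GPS-64: φ = +13.63650°, λ = -111.52300°
W-76: φ = +18.13150°, λ = -111.86100°
GRAV-57: φ = +16.98167°, λ = -114.21167°
LOC4→GPS-64: c = 0.362275 rad, d = 2308.06 km
GPS-64→W-76: c = 0.078657 rad, d = 501.13 km
W-76→GRAV-57: c = 0.043962 rad, d = 280.09 km
Total = 2308.06 + 501.13 + 280.09 = 3089.27 km

3089 km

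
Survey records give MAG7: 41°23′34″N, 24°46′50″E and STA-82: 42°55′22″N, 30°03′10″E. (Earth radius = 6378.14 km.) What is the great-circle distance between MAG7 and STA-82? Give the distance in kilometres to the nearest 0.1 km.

467.1 km

MAG7: φ = +41.39278°, λ = +24.78056°
STA-82: φ = +42.92278°, λ = +30.05278°
Δφ = 1.5300°,  Δλ = 5.2722°
a = sin²(Δφ/2) + cos φ₁ cos φ₂ sin²(Δλ/2) = 0.001340
c = 2·arcsin(√a) = 0.073237 rad = 4.1961°
d = R·c = 6378.14 × 0.073237 = 467.1 km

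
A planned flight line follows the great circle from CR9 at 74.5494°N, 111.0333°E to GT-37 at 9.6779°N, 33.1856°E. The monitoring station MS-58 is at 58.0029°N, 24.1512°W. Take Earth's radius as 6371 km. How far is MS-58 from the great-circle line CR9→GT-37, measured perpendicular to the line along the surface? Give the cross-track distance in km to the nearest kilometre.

4426 km

δ₁₃ = central angle CR9→MS-58 = 0.770894 rad  (haversine)
θ₁₃ = bearing CR9→MS-58 = 327.588°,  θ₁₂ = bearing CR9→GT-37 = 260.849°
dₓₜ = R·arcsin(sin δ₁₃ · sin(θ₁₃ − θ₁₂)) = 6371·arcsin(0.69678·sin(66.739°)) = 4425.811 km
|dₓₜ| = 4425.811 km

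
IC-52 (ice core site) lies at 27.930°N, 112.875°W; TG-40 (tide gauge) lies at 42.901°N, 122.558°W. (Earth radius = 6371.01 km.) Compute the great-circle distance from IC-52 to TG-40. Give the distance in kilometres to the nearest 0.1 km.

Δφ = 14.9710°,  Δλ = -9.6830°
a = sin²(Δφ/2) + cos φ₁ cos φ₂ sin²(Δλ/2) = 0.021582
c = 2·arcsin(√a) = 0.294883 rad = 16.8955°
d = R·c = 6371.01 × 0.294883 = 1878.7 km

1878.7 km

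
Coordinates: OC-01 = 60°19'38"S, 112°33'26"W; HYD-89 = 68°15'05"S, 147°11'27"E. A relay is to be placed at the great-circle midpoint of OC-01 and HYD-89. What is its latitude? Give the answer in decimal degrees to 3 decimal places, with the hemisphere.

OC-01: φ = -60.32722°, λ = -112.55722°
HYD-89: φ = -68.25139°, λ = +147.19083°
Bx = cos φ₂ cos Δλ = -0.065947,  By = cos φ₂ sin Δλ = -0.364619
φₘ = atan2(sin φ₁ + sin φ₂, √((cos φ₁ + Bx)² + By²)) = -72.60777°
λₘ = λ₁ + atan2(By, cos φ₁ + Bx) = -152.91283°

72.608°S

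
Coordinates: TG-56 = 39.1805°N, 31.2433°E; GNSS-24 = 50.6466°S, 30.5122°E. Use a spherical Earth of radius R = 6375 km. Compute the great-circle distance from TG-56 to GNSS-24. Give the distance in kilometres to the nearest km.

9995 km

Δφ = -89.8271°,  Δλ = -0.7311°
a = sin²(Δφ/2) + cos φ₁ cos φ₂ sin²(Δλ/2) = 0.498511
c = 2·arcsin(√a) = 1.567819 rad = 89.8294°
d = R·c = 6375 × 1.567819 = 9994.8 km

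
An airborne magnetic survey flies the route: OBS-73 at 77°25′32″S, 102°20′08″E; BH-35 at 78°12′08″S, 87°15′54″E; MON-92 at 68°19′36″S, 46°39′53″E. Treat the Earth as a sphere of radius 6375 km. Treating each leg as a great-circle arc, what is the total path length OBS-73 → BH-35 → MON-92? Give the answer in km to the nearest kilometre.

OBS-73: φ = -77.42556°, λ = +102.33556°
BH-35: φ = -78.20222°, λ = +87.26500°
MON-92: φ = -68.32667°, λ = +46.66472°
OBS-73→BH-35: c = 0.056978 rad, d = 363.23 km
BH-35→MON-92: c = 0.257596 rad, d = 1642.18 km
Total = 363.23 + 1642.18 = 2005.41 km

2005 km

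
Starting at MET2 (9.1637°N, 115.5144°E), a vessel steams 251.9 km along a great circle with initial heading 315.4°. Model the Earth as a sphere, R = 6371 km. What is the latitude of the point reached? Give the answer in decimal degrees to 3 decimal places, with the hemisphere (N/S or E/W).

δ = d/R = 251.9/6371 = 0.039539 rad
φ₂ = arcsin(sin φ₁ cos δ + cos φ₁ sin δ cos θ)
   = arcsin(0.15926·0.99922 + 0.98724·0.03953·0.71203) = 10.77293°
λ₂ = λ₁ + atan2(sin θ sin δ cos φ₁, cos δ − sin φ₁ sin φ₂) = 113.89542°

10.773°N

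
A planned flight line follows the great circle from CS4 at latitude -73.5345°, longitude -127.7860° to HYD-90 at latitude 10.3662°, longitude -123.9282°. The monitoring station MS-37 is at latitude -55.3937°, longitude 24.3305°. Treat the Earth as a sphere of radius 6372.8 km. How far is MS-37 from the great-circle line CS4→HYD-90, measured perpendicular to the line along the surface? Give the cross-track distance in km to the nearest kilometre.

δ₁₃ = central angle CS4→MS-37 = 0.867107 rad  (haversine)
θ₁₃ = bearing CS4→MS-37 = 159.613°,  θ₁₂ = bearing CS4→HYD-90 = 3.816°
dₓₜ = R·arcsin(sin δ₁₃ · sin(θ₁₃ − θ₁₂)) = 6372.8·arcsin(0.76246·sin(155.797°)) = 2026.007 km
|dₓₜ| = 2026.007 km

2026 km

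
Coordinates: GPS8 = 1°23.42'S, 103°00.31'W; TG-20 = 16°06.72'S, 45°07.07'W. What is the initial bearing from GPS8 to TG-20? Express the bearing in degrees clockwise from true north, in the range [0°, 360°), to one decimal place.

108.0°

GPS8: φ = -1.39033°, λ = -103.00517°
TG-20: φ = -16.11200°, λ = -45.11783°
Δλ = 57.8873°
y = sin Δλ · cos φ₂ = 0.813735
x = cos φ₁ sin φ₂ − sin φ₁ cos φ₂ cos Δλ = -0.265043
θ = atan2(y, x) = 108.0410° → 108.0410° (mod 360°)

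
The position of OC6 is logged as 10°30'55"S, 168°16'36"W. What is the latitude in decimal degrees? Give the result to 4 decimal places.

10.5153°S

10° + 30′/60 + 55″/3600 = 10 + 0.50000 + 0.01528 = 10.5153°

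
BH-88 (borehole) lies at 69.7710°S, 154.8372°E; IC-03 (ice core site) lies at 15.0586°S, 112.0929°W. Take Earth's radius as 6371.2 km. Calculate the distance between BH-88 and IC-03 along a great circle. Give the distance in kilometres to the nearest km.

8556 km

Δφ = 54.7124°,  Δλ = 93.0699°
a = sin²(Δφ/2) + cos φ₁ cos φ₂ sin²(Δλ/2) = 0.387050
c = 2·arcsin(√a) = 1.342930 rad = 76.9442°
d = R·c = 6371.2 × 1.342930 = 8556.1 km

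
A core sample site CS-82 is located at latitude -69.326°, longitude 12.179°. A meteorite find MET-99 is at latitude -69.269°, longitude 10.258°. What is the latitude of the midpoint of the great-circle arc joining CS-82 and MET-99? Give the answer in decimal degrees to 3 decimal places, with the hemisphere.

69.300°S

Bx = cos φ₂ cos Δλ = 0.353782,  By = cos φ₂ sin Δλ = -0.011866
φₘ = atan2(sin φ₁ + sin φ₂, √((cos φ₁ + Bx)² + By²)) = -69.30016°
λₘ = λ₁ + atan2(By, cos φ₁ + Bx) = 11.21724°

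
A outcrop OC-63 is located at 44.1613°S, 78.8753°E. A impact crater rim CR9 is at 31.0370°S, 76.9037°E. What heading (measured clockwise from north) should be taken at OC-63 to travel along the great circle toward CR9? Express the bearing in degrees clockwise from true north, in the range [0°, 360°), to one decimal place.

Δλ = -1.9716°
y = sin Δλ · cos φ₂ = -0.029479
x = cos φ₁ sin φ₂ − sin φ₁ cos φ₂ cos Δλ = 0.226711
θ = atan2(y, x) = -7.4085° → 352.5915° (mod 360°)

352.6°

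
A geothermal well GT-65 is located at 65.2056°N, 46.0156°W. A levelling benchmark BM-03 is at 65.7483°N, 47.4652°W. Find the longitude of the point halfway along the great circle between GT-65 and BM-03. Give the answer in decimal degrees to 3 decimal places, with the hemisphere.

46.733°W

Bx = cos φ₂ cos Δλ = 0.410614,  By = cos φ₂ sin Δλ = -0.010391
φₘ = atan2(sin φ₁ + sin φ₂, √((cos φ₁ + Bx)² + By²)) = 65.47868°
λₘ = λ₁ + atan2(By, cos φ₁ + Bx) = -46.73288°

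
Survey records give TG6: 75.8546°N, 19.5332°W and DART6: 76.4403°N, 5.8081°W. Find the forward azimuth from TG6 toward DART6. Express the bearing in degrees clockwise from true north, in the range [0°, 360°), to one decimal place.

73.3°

Δλ = 13.7251°
y = sin Δλ · cos φ₂ = 0.055628
x = cos φ₁ sin φ₂ − sin φ₁ cos φ₂ cos Δλ = 0.016714
θ = atan2(y, x) = 73.2766° → 73.2766° (mod 360°)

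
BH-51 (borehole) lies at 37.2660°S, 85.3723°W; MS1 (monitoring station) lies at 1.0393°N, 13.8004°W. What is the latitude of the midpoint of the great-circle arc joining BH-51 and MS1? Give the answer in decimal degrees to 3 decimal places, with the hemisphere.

21.895°S

Bx = cos φ₂ cos Δλ = 0.316062,  By = cos φ₂ sin Δλ = 0.948565
φₘ = atan2(sin φ₁ + sin φ₂, √((cos φ₁ + Bx)² + By²)) = -21.89475°
λₘ = λ₁ + atan2(By, cos φ₁ + Bx) = -44.90459°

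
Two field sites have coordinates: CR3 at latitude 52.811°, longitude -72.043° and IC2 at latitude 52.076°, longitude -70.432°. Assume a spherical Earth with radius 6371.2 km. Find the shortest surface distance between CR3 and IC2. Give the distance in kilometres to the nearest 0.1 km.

136.4 km

Δφ = -0.7350°,  Δλ = 1.6110°
a = sin²(Δφ/2) + cos φ₁ cos φ₂ sin²(Δλ/2) = 0.000115
c = 2·arcsin(√a) = 0.021407 rad = 1.2265°
d = R·c = 6371.2 × 0.021407 = 136.4 km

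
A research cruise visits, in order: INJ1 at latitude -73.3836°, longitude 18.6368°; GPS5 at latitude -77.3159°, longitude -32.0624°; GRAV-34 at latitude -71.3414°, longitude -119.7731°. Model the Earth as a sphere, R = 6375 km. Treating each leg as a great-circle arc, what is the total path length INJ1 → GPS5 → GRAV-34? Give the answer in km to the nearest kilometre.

INJ1→GPS5: c = 0.225751 rad, d = 1439.16 km
GPS5→GRAV-34: c = 0.384127 rad, d = 2448.81 km
Total = 1439.16 + 2448.81 = 3887.97 km

3888 km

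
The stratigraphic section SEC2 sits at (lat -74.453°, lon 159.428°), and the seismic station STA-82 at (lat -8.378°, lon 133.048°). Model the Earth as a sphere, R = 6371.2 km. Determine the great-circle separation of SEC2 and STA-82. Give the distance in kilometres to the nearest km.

7539 km

Δφ = 66.0750°,  Δλ = -26.3800°
a = sin²(Δφ/2) + cos φ₁ cos φ₂ sin²(Δλ/2) = 0.311036
c = 2·arcsin(√a) = 1.183239 rad = 67.7946°
d = R·c = 6371.2 × 1.183239 = 7538.7 km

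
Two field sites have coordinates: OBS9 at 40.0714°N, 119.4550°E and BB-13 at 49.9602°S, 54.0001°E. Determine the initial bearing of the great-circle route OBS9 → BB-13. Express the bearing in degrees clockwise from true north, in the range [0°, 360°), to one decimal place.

217.7°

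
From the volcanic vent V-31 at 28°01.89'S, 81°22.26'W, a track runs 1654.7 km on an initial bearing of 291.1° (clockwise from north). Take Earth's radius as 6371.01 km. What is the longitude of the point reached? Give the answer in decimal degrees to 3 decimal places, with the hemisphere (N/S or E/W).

96.333°W

V-31: φ = -28.03150°, λ = -81.37100°
δ = d/R = 1654.7/6371.01 = 0.259723 rad
φ₂ = arcsin(sin φ₁ cos δ + cos φ₁ sin δ cos θ)
   = arcsin(-0.46996·0.96646 + 0.88269·0.25681·0.36000) = -21.87536°
λ₂ = λ₁ + atan2(sin θ sin δ cos φ₁, cos δ − sin φ₁ sin φ₂) = -96.33339°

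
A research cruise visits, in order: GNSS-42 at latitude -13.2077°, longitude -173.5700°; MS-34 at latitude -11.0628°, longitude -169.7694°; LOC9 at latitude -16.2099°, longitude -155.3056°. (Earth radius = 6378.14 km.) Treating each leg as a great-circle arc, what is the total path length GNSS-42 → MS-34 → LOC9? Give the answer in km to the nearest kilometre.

GNSS-42→MS-34: c = 0.074876 rad, d = 477.57 km
MS-34→LOC9: c = 0.261130 rad, d = 1665.52 km
Total = 477.57 + 1665.52 = 2143.09 km

2143 km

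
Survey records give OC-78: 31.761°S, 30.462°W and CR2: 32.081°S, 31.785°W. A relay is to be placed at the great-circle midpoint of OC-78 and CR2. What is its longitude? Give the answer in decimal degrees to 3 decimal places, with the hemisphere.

31.122°W

Bx = cos φ₂ cos Δλ = 0.847072,  By = cos φ₂ sin Δλ = -0.019563
φₘ = atan2(sin φ₁ + sin φ₂, √((cos φ₁ + Bx)² + By²)) = -31.92271°
λₘ = λ₁ + atan2(By, cos φ₁ + Bx) = -31.12235°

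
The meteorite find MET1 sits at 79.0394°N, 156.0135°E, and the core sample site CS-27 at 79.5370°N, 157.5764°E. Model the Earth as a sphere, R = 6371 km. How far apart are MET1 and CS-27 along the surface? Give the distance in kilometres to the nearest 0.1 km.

Δφ = 0.4976°,  Δλ = 1.5629°
a = sin²(Δφ/2) + cos φ₁ cos φ₂ sin²(Δλ/2) = 0.000025
c = 2·arcsin(√a) = 0.010056 rad = 0.5761°
d = R·c = 6371 × 0.010056 = 64.1 km

64.1 km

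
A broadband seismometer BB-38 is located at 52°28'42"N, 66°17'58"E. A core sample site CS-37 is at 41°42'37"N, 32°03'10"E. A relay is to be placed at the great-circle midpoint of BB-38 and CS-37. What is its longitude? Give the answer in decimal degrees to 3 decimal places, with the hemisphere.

BB-38: φ = +52.47833°, λ = +66.29944°
CS-37: φ = +41.71028°, λ = +32.05278°
Bx = cos φ₂ cos Δλ = 0.617089,  By = cos φ₂ sin Δλ = -0.420109
φₘ = atan2(sin φ₁ + sin φ₂, √((cos φ₁ + Bx)² + By²)) = 48.37325°
λₘ = λ₁ + atan2(By, cos φ₁ + Bx) = 47.38676°

47.387°E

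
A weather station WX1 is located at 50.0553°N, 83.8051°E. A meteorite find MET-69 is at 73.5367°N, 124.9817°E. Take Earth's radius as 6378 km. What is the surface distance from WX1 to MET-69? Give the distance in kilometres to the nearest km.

3260 km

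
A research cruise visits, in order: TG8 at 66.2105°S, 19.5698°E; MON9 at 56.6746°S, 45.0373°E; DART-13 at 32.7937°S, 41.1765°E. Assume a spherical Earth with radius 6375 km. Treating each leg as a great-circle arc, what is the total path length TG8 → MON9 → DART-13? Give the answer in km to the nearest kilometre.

TG8→MON9: c = 0.266693 rad, d = 1700.17 km
MON9→DART-13: c = 0.419382 rad, d = 2673.56 km
Total = 1700.17 + 2673.56 = 4373.73 km

4374 km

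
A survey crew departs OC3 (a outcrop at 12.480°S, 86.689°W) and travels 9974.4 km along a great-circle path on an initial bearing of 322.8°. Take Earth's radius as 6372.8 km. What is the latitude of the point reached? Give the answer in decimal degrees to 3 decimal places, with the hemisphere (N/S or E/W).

δ = d/R = 9974.4/6372.8 = 1.565152 rad
φ₂ = arcsin(sin φ₁ cos δ + cos φ₁ sin δ cos θ)
   = arcsin(-0.21610·0.00564 + 0.97637·0.99998·0.79653) = 50.93913°
λ₂ = λ₁ + atan2(sin θ sin δ cos φ₁, cos δ − sin φ₁ sin φ₂) = -160.31542°

50.939°N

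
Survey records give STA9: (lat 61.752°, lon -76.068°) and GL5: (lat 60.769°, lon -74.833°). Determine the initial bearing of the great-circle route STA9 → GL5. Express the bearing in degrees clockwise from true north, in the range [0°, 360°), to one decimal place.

148.3°

Δλ = 1.2350°
y = sin Δλ · cos φ₂ = 0.010525
x = cos φ₁ sin φ₂ − sin φ₁ cos φ₂ cos Δλ = -0.017056
θ = atan2(y, x) = 148.3214° → 148.3214° (mod 360°)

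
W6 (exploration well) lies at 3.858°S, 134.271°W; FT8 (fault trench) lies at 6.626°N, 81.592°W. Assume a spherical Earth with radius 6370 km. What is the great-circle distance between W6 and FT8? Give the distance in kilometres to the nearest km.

5962 km

Δφ = 10.4840°,  Δλ = 52.6790°
a = sin²(Δφ/2) + cos φ₁ cos φ₂ sin²(Δλ/2) = 0.203449
c = 2·arcsin(√a) = 0.935890 rad = 53.6226°
d = R·c = 6370 × 0.935890 = 5961.6 km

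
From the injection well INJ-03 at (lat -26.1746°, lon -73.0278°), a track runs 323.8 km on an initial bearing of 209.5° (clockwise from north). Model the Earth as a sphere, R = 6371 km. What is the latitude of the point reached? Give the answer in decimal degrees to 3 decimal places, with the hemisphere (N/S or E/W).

δ = d/R = 323.8/6371 = 0.050824 rad
φ₂ = arcsin(sin φ₁ cos δ + cos φ₁ sin δ cos θ)
   = arcsin(-0.44111·0.99871 + 0.89745·0.05080·-0.87036) = -28.69979°
λ₂ = λ₁ + atan2(sin θ sin δ cos φ₁, cos δ − sin φ₁ sin φ₂) = -74.66209°

28.700°S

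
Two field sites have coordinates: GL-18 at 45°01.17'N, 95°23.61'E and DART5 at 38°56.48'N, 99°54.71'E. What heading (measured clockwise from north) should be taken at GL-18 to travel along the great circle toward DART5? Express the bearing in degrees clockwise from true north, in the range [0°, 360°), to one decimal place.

149.5°

GL-18: φ = +45.01950°, λ = +95.39350°
DART5: φ = +38.94133°, λ = +99.91183°
Δλ = 4.5183°
y = sin Δλ · cos φ₂ = 0.061273
x = cos φ₁ sin φ₂ − sin φ₁ cos φ₂ cos Δλ = -0.104175
θ = atan2(y, x) = 149.5372° → 149.5372° (mod 360°)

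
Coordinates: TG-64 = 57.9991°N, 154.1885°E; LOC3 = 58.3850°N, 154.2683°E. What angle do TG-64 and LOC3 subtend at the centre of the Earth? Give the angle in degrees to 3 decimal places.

0.388°

Δφ = 0.3859°,  Δλ = 0.0798°
a = sin²(Δφ/2) + cos φ₁ cos φ₂ sin²(Δλ/2) = 0.000011
c = 2·arcsin(√a) = 0.006775 rad = 0.3882°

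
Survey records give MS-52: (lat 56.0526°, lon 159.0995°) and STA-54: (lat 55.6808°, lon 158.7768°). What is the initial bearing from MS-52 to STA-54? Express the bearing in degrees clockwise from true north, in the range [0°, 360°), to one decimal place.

206.1°

Δλ = -0.3227°
y = sin Δλ · cos φ₂ = -0.003175
x = cos φ₁ sin φ₂ − sin φ₁ cos φ₂ cos Δλ = -0.006482
θ = atan2(y, x) = -153.8994° → 206.1006° (mod 360°)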